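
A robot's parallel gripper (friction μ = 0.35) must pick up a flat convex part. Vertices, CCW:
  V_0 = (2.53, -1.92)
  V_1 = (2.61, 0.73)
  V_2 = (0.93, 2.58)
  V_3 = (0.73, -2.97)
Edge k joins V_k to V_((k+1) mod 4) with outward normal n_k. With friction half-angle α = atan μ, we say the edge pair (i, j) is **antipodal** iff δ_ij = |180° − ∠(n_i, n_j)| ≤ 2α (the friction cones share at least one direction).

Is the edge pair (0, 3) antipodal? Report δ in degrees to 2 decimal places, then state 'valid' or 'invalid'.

δ = 121.99°, invalid

α = atan 0.35 = 19.29°;  2α = 38.58°
edge 0: e_0 = (+0.08, +2.65);  n_0 = (+0.9995, -0.0302)
edge 3: e_3 = (+1.80, +1.05);  n_3 = (+0.5039, -0.8638)
∠(n_0, n_3) = 58.01°
δ = |180° − 58.01°| = 121.99°
121.99° > 2α = 38.58°  →  invalid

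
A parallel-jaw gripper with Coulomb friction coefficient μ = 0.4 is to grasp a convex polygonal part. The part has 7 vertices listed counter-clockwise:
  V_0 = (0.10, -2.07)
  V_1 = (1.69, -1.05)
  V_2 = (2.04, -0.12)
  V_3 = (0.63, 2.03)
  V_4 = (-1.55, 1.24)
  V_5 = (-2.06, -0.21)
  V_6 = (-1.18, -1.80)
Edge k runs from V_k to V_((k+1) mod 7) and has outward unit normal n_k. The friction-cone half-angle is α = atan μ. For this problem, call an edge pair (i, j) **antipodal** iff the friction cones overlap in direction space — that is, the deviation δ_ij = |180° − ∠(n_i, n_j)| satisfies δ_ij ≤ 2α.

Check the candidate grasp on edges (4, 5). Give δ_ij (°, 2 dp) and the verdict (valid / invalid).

δ = 131.66°, invalid

α = atan 0.4 = 21.80°;  2α = 43.60°
edge 4: e_4 = (-0.51, -1.45);  n_4 = (-0.9434, +0.3318)
edge 5: e_5 = (+0.88, -1.59);  n_5 = (-0.8749, -0.4842)
∠(n_4, n_5) = 48.34°
δ = |180° − 48.34°| = 131.66°
131.66° > 2α = 43.60°  →  invalid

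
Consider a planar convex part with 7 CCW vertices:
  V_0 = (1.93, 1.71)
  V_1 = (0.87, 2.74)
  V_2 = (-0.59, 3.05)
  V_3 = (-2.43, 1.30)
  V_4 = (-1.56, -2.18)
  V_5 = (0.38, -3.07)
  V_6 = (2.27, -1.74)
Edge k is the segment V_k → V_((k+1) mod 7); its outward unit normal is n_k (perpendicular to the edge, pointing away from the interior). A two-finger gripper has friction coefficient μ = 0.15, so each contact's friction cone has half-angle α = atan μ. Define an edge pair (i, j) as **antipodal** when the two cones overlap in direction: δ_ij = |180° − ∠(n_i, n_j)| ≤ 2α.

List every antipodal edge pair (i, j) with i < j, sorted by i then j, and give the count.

count = 3; pairs: (1,4), (2,5), (3,6)

α = atan 0.15 = 8.53°;  2α = 17.06°
n_0 = (+0.6969, +0.7172)
n_1 = (+0.2077, +0.9782)
n_2 = (-0.6892, +0.7246)
n_3 = (-0.9701, -0.2425)
n_4 = (-0.4170, -0.9089)
n_5 = (+0.5755, -0.8178)
n_6 = (+0.9952, +0.0981)
  (0,1): δ = 147.81°  ·
  (0,2): δ = 92.26°  ·
  (0,3): δ = 31.79°  ·
  (0,4): δ = 19.53°  ·
  (0,5): δ = 79.31°  ·
  (0,6): δ = 139.81°  ·
  (1,2): δ = 124.45°  ·
  (1,3): δ = 63.98°  ·
  (1,4): δ = 12.66°  ✓
  (1,5): δ = 47.12°  ·
  (1,6): δ = 107.62°  ·
  (2,3): δ = 119.53°  ·
  (2,4): δ = 68.21°  ·
  (2,5): δ = 8.43°  ✓
  (2,6): δ = 52.06°  ·
  (3,4): δ = 128.68°  ·
  (3,5): δ = 68.90°  ·
  (3,6): δ = 8.41°  ✓
  (4,5): δ = 120.22°  ·
  (4,6): δ = 59.73°  ·
  (5,6): δ = 119.51°  ·
antipodal pairs: 3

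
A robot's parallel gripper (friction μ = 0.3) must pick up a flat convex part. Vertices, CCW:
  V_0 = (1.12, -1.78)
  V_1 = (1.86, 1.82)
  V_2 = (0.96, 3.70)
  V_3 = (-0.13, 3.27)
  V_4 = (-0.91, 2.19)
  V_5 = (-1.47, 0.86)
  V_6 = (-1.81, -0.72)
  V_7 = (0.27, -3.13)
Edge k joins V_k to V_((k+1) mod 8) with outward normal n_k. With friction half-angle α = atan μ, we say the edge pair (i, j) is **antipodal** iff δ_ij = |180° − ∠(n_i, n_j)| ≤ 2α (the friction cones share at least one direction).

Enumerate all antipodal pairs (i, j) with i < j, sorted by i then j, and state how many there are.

α = atan 0.3 = 16.70°;  2α = 33.40°
n_0 = (+0.9795, -0.2013)
n_1 = (+0.9020, +0.4318)
n_2 = (-0.3670, +0.9302)
n_3 = (-0.8107, +0.5855)
n_4 = (-0.9216, +0.3881)
n_5 = (-0.9776, +0.2104)
n_6 = (-0.7570, -0.6534)
n_7 = (+0.8462, -0.5328)
  (0,1): δ = 142.80°  ·
  (0,2): δ = 56.86°  ·
  (0,3): δ = 24.22°  ✓
  (0,4): δ = 11.22°  ✓
  (0,5): δ = 0.53°  ✓
  (0,6): δ = 52.41°  ·
  (0,7): δ = 159.42°  ·
  (1,2): δ = 94.05°  ·
  (1,3): δ = 61.42°  ·
  (1,4): δ = 48.42°  ·
  (1,5): δ = 37.73°  ·
  (1,6): δ = 15.21°  ✓
  (1,7): δ = 122.22°  ·
  (2,3): δ = 147.37°  ·
  (2,4): δ = 134.36°  ·
  (2,5): δ = 123.67°  ·
  (2,6): δ = 70.73°  ·
  (2,7): δ = 36.28°  ·
  (3,4): δ = 167.00°  ·
  (3,5): δ = 156.31°  ·
  (3,6): δ = 103.37°  ·
  (3,7): δ = 3.64°  ✓
  (4,5): δ = 169.31°  ·
  (4,6): δ = 116.37°  ·
  (4,7): δ = 9.36°  ✓
  (5,6): δ = 127.06°  ·
  (5,7): δ = 20.05°  ✓
  (6,7): δ = 72.99°  ·
antipodal pairs: 7

count = 7; pairs: (0,3), (0,4), (0,5), (1,6), (3,7), (4,7), (5,7)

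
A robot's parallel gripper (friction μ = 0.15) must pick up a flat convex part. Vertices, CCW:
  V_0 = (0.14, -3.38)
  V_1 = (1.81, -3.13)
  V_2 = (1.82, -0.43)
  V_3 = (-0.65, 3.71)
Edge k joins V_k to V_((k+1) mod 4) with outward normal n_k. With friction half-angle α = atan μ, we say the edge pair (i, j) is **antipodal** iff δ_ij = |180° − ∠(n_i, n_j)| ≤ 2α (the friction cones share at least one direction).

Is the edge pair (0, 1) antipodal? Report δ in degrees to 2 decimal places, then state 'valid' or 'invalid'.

α = atan 0.15 = 8.53°;  2α = 17.06°
edge 0: e_0 = (+1.67, +0.25);  n_0 = (+0.1481, -0.9890)
edge 1: e_1 = (+0.01, +2.70);  n_1 = (+1.0000, -0.0037)
∠(n_0, n_1) = 81.27°
δ = |180° − 81.27°| = 98.73°
98.73° > 2α = 17.06°  →  invalid

δ = 98.73°, invalid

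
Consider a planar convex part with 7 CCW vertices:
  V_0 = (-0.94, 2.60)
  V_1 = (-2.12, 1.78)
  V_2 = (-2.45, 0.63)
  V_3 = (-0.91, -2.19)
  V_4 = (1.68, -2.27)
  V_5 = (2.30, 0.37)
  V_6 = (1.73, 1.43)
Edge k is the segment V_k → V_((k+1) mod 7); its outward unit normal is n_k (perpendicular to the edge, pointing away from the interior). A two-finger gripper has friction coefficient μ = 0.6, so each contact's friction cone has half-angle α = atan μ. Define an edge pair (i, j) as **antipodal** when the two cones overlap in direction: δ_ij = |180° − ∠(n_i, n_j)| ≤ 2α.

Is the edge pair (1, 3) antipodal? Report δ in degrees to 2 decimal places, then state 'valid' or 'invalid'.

δ = 75.76°, invalid

α = atan 0.6 = 30.96°;  2α = 61.93°
edge 1: e_1 = (-0.33, -1.15);  n_1 = (-0.9612, +0.2758)
edge 3: e_3 = (+2.59, -0.08);  n_3 = (-0.0309, -0.9995)
∠(n_1, n_3) = 104.24°
δ = |180° − 104.24°| = 75.76°
75.76° > 2α = 61.93°  →  invalid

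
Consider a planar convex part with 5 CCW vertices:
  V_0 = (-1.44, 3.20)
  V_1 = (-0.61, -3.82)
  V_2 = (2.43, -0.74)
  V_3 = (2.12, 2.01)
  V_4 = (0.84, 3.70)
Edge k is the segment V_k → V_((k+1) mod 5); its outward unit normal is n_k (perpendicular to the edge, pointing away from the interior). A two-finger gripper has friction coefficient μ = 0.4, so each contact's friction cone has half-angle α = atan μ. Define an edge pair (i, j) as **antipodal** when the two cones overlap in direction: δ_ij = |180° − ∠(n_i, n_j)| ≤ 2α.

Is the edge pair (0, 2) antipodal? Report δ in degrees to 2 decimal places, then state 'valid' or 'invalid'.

δ = 0.31°, valid

α = atan 0.4 = 21.80°;  2α = 43.60°
edge 0: e_0 = (+0.83, -7.02);  n_0 = (-0.9931, -0.1174)
edge 2: e_2 = (-0.31, +2.75);  n_2 = (+0.9937, +0.1120)
∠(n_0, n_2) = 179.69°
δ = |180° − 179.69°| = 0.31°
0.31° ≤ 2α = 43.60°  →  valid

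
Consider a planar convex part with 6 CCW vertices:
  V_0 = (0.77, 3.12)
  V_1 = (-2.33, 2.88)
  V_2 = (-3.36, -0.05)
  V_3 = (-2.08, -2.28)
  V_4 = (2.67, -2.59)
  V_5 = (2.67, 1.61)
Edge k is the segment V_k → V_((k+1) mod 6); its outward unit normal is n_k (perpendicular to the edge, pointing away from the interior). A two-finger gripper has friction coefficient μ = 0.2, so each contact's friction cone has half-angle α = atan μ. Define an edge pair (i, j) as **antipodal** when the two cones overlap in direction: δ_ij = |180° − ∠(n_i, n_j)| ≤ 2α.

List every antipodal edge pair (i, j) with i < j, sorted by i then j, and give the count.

count = 3; pairs: (0,3), (1,4), (2,5)

α = atan 0.2 = 11.31°;  2α = 22.62°
n_0 = (-0.0772, +0.9970)
n_1 = (-0.9434, +0.3316)
n_2 = (-0.8673, -0.4978)
n_3 = (-0.0651, -0.9979)
n_4 = (+1.0000, -0.0000)
n_5 = (+0.6222, +0.7829)
  (0,1): δ = 113.80°  ·
  (0,2): δ = 64.57°  ·
  (0,3): δ = 8.16°  ✓
  (0,4): δ = 85.57°  ·
  (0,5): δ = 137.10°  ·
  (1,2): δ = 130.78°  ·
  (1,3): δ = 74.37°  ·
  (1,4): δ = 19.37°  ✓
  (1,5): δ = 70.89°  ·
  (2,3): δ = 123.59°  ·
  (2,4): δ = 29.86°  ·
  (2,5): δ = 21.67°  ✓
  (3,4): δ = 86.27°  ·
  (3,5): δ = 34.74°  ·
  (4,5): δ = 128.48°  ·
antipodal pairs: 3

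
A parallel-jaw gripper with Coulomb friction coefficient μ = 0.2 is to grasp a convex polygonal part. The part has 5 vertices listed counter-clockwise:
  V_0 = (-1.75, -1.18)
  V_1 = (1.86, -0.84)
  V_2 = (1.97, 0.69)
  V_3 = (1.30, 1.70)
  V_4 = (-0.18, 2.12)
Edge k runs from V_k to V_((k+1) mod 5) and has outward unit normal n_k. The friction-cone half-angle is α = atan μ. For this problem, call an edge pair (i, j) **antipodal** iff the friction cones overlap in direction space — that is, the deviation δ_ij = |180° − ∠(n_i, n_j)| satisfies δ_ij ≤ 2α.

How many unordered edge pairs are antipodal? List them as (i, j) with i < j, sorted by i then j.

α = atan 0.2 = 11.31°;  2α = 22.62°
n_0 = (+0.0938, -0.9956)
n_1 = (+0.9974, -0.0717)
n_2 = (+0.8333, +0.5528)
n_3 = (+0.2730, +0.9620)
n_4 = (-0.9030, +0.4296)
  (0,1): δ = 99.49°  ·
  (0,2): δ = 61.82°  ·
  (0,3): δ = 21.22°  ✓
  (0,4): δ = 59.18°  ·
  (1,2): δ = 142.33°  ·
  (1,3): δ = 101.73°  ·
  (1,4): δ = 21.33°  ✓
  (2,3): δ = 139.40°  ·
  (2,4): δ = 59.00°  ·
  (3,4): δ = 99.60°  ·
antipodal pairs: 2

count = 2; pairs: (0,3), (1,4)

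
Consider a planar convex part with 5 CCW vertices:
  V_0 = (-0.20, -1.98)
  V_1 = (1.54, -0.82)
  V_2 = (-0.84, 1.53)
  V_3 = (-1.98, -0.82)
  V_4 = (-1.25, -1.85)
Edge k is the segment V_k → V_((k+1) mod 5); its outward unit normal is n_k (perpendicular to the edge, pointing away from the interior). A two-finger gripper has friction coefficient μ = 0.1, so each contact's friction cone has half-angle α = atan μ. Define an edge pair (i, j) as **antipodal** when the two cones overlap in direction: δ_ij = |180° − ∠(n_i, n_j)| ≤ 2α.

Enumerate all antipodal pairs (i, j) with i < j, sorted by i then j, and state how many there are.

count = 1; pairs: (1,3)

α = atan 0.1 = 5.71°;  2α = 11.42°
n_0 = (+0.5547, -0.8321)
n_1 = (+0.7026, +0.7116)
n_2 = (-0.8997, +0.4365)
n_3 = (-0.8159, -0.5782)
n_4 = (-0.1229, -0.9924)
  (0,1): δ = 78.33°  ·
  (0,2): δ = 30.43°  ·
  (0,3): δ = 91.64°  ·
  (0,4): δ = 139.25°  ·
  (1,2): δ = 71.24°  ·
  (1,3): δ = 10.04°  ✓
  (1,4): δ = 37.58°  ·
  (2,3): δ = 118.80°  ·
  (2,4): δ = 71.18°  ·
  (3,4): δ = 132.38°  ·
antipodal pairs: 1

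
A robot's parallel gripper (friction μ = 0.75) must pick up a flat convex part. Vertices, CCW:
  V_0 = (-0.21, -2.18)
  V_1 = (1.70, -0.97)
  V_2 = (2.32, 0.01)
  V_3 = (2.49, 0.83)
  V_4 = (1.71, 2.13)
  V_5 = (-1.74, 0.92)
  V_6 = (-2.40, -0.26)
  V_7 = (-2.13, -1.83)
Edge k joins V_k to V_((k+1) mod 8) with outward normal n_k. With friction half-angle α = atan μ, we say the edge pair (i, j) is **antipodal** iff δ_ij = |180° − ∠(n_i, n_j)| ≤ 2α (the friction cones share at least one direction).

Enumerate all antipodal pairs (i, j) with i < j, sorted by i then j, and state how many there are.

α = atan 0.75 = 36.87°;  2α = 73.74°
n_0 = (+0.5352, -0.8448)
n_1 = (+0.8451, -0.5346)
n_2 = (+0.9792, -0.2030)
n_3 = (+0.8575, +0.5145)
n_4 = (-0.3310, +0.9436)
n_5 = (-0.8728, +0.4882)
n_6 = (-0.9855, -0.1695)
n_7 = (-0.1793, -0.9838)
  (0,1): δ = 154.67°  ·
  (0,2): δ = 134.07°  ·
  (0,3): δ = 91.39°  ·
  (0,4): δ = 13.03°  ✓
  (0,5): δ = 28.43°  ✓
  (0,6): δ = 67.40°  ✓
  (0,7): δ = 137.31°  ·
  (1,2): δ = 159.39°  ·
  (1,3): δ = 116.72°  ·
  (1,4): δ = 38.35°  ✓
  (1,5): δ = 3.10°  ✓
  (1,6): δ = 42.08°  ✓
  (1,7): δ = 111.99°  ·
  (2,3): δ = 137.32°  ·
  (2,4): δ = 58.96°  ✓
  (2,5): δ = 17.51°  ✓
  (2,6): δ = 21.47°  ✓
  (2,7): δ = 91.38°  ·
  (3,4): δ = 101.64°  ·
  (3,5): δ = 60.18°  ✓
  (3,6): δ = 21.21°  ✓
  (3,7): δ = 48.71°  ✓
  (4,5): δ = 138.55°  ·
  (4,6): δ = 99.57°  ·
  (4,7): δ = 29.66°  ✓
  (5,6): δ = 141.02°  ·
  (5,7): δ = 71.11°  ✓
  (6,7): δ = 110.09°  ·
antipodal pairs: 14

count = 14; pairs: (0,4), (0,5), (0,6), (1,4), (1,5), (1,6), (2,4), (2,5), (2,6), (3,5), (3,6), (3,7), (4,7), (5,7)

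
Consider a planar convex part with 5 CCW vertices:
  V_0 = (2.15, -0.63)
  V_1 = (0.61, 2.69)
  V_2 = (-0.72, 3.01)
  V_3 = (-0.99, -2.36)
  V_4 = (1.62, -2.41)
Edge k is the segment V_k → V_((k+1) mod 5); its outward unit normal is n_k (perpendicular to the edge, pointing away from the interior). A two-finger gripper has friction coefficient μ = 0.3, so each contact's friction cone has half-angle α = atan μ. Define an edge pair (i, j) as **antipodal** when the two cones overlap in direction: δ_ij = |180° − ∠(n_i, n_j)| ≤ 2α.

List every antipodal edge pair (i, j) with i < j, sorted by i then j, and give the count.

α = atan 0.3 = 16.70°;  2α = 33.40°
n_0 = (+0.9072, +0.4208)
n_1 = (+0.2339, +0.9723)
n_2 = (-0.9987, +0.0502)
n_3 = (-0.0192, -0.9998)
n_4 = (+0.9584, -0.2854)
  (0,1): δ = 128.41°  ·
  (0,2): δ = 27.76°  ✓
  (0,3): δ = 64.02°  ·
  (0,4): δ = 138.53°  ·
  (1,2): δ = 79.35°  ·
  (1,3): δ = 12.43°  ✓
  (1,4): δ = 86.95°  ·
  (2,3): δ = 88.22°  ·
  (2,4): δ = 13.70°  ✓
  (3,4): δ = 105.48°  ·
antipodal pairs: 3

count = 3; pairs: (0,2), (1,3), (2,4)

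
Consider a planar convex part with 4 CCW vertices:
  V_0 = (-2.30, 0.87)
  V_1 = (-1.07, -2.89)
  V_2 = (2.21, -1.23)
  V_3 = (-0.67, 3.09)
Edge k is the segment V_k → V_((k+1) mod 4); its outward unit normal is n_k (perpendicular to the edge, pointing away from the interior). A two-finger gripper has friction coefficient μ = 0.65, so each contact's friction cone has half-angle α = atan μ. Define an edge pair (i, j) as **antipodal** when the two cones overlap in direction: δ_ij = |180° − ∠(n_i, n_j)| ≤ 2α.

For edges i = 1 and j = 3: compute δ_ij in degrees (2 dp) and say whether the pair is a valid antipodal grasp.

α = atan 0.65 = 33.02°;  2α = 66.05°
edge 1: e_1 = (+3.28, +1.66);  n_1 = (+0.4516, -0.8922)
edge 3: e_3 = (-1.63, -2.22);  n_3 = (-0.8061, +0.5918)
∠(n_1, n_3) = 153.13°
δ = |180° − 153.13°| = 26.87°
26.87° ≤ 2α = 66.05°  →  valid

δ = 26.87°, valid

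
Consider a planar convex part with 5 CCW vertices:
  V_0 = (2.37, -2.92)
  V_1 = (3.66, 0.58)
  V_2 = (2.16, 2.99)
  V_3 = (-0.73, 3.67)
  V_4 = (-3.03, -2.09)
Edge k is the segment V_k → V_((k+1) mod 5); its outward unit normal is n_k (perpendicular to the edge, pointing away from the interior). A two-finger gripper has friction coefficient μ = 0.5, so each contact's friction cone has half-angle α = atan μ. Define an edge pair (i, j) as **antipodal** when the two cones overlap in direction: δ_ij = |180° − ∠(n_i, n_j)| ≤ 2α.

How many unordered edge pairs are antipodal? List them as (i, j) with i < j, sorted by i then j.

α = atan 0.5 = 26.57°;  2α = 53.13°
n_0 = (+0.9383, -0.3458)
n_1 = (+0.8490, +0.5284)
n_2 = (+0.2290, +0.9734)
n_3 = (-0.9287, +0.3708)
n_4 = (-0.1519, -0.9884)
  (0,1): δ = 127.87°  ·
  (0,2): δ = 83.01°  ·
  (0,3): δ = 1.53°  ✓
  (0,4): δ = 101.49°  ·
  (1,2): δ = 135.14°  ·
  (1,3): δ = 53.67°  ·
  (1,4): δ = 49.36°  ✓
  (2,3): δ = 98.53°  ·
  (2,4): δ = 4.50°  ✓
  (3,4): δ = 76.97°  ·
antipodal pairs: 3

count = 3; pairs: (0,3), (1,4), (2,4)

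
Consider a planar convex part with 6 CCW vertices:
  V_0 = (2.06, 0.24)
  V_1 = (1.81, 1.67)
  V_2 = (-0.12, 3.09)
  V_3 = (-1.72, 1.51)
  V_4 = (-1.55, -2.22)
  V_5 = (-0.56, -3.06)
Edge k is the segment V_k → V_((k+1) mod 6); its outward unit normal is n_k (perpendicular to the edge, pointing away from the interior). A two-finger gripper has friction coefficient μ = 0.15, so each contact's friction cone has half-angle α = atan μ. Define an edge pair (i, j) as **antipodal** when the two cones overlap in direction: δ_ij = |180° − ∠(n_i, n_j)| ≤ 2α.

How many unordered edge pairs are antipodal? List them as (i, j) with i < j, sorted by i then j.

α = atan 0.15 = 8.53°;  2α = 17.06°
n_0 = (+0.9851, +0.1722)
n_1 = (+0.5926, +0.8055)
n_2 = (-0.7026, +0.7115)
n_3 = (-0.9990, -0.0455)
n_4 = (-0.6470, -0.7625)
n_5 = (+0.7832, -0.6218)
  (0,1): δ = 136.26°  ·
  (0,2): δ = 55.28°  ·
  (0,3): δ = 7.31°  ✓
  (0,4): δ = 39.77°  ·
  (0,5): δ = 131.64°  ·
  (1,2): δ = 99.02°  ·
  (1,3): δ = 51.05°  ·
  (1,4): δ = 3.97°  ✓
  (1,5): δ = 87.90°  ·
  (2,3): δ = 132.03°  ·
  (2,4): δ = 84.95°  ·
  (2,5): δ = 6.91°  ✓
  (3,4): δ = 132.92°  ·
  (3,5): δ = 41.06°  ·
  (4,5): δ = 88.13°  ·
antipodal pairs: 3

count = 3; pairs: (0,3), (1,4), (2,5)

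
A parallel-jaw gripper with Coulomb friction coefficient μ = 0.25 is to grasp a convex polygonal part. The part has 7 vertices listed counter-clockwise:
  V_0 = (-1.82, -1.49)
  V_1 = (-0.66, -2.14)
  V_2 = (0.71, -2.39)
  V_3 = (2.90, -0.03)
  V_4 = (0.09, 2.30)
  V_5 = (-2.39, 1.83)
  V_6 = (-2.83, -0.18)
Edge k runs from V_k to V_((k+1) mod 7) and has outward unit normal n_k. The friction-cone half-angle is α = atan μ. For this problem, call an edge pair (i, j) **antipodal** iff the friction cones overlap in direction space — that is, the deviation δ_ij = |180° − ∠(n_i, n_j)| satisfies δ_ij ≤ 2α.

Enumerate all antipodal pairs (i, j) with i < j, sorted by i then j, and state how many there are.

α = atan 0.25 = 14.04°;  2α = 28.07°
n_0 = (-0.4888, -0.8724)
n_1 = (-0.1795, -0.9838)
n_2 = (+0.7330, -0.6802)
n_3 = (+0.6383, +0.7698)
n_4 = (-0.1862, +0.9825)
n_5 = (-0.9769, +0.2138)
n_6 = (-0.7919, -0.6106)
  (0,1): δ = 161.08°  ·
  (0,2): δ = 103.60°  ·
  (0,3): δ = 10.40°  ✓
  (0,4): δ = 40.00°  ·
  (0,5): δ = 106.92°  ·
  (0,6): δ = 156.90°  ·
  (1,2): δ = 122.52°  ·
  (1,3): δ = 29.32°  ·
  (1,4): δ = 21.07°  ✓
  (1,5): δ = 87.99°  ·
  (1,6): δ = 137.97°  ·
  (2,3): δ = 86.80°  ·
  (2,4): δ = 36.41°  ·
  (2,5): δ = 30.51°  ·
  (2,6): δ = 80.49°  ·
  (3,4): δ = 129.60°  ·
  (3,5): δ = 62.68°  ·
  (3,6): δ = 12.70°  ✓
  (4,5): δ = 113.08°  ·
  (4,6): δ = 63.10°  ·
  (5,6): δ = 130.02°  ·
antipodal pairs: 3

count = 3; pairs: (0,3), (1,4), (3,6)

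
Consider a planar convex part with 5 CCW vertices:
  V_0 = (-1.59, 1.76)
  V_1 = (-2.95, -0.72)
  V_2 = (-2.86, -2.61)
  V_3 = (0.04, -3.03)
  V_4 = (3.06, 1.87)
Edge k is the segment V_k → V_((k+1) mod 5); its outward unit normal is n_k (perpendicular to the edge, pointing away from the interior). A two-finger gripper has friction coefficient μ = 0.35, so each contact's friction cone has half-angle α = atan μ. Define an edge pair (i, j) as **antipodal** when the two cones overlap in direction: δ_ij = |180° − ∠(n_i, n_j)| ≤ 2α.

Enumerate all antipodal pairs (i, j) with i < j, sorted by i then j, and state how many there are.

count = 3; pairs: (0,3), (1,3), (2,4)

α = atan 0.35 = 19.29°;  2α = 38.58°
n_0 = (-0.8768, +0.4808)
n_1 = (-0.9989, -0.0476)
n_2 = (-0.1433, -0.9897)
n_3 = (+0.8513, -0.5247)
n_4 = (-0.0236, +0.9997)
  (0,1): δ = 148.53°  ·
  (0,2): δ = 69.50°  ·
  (0,3): δ = 2.91°  ✓
  (0,4): δ = 120.09°  ·
  (1,2): δ = 100.97°  ·
  (1,3): δ = 34.37°  ✓
  (1,4): δ = 88.63°  ·
  (2,3): δ = 113.41°  ·
  (2,4): δ = 9.60°  ✓
  (3,4): δ = 57.00°  ·
antipodal pairs: 3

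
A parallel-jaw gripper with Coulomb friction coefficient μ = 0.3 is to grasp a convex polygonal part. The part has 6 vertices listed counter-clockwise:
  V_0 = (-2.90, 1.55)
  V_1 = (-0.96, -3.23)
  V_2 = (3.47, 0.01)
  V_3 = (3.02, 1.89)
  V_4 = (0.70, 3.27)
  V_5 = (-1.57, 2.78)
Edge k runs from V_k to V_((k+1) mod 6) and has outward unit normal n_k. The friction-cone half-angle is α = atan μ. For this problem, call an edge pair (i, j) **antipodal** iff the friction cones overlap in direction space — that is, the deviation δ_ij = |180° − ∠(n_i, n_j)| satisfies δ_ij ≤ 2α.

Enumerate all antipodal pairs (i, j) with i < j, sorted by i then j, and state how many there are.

count = 3; pairs: (0,2), (1,4), (1,5)

α = atan 0.3 = 16.70°;  2α = 33.40°
n_0 = (-0.9266, -0.3761)
n_1 = (+0.5903, -0.8072)
n_2 = (+0.9725, +0.2328)
n_3 = (+0.5112, +0.8594)
n_4 = (-0.2110, +0.9775)
n_5 = (-0.6790, +0.7342)
  (0,1): δ = 75.91°  ·
  (0,2): δ = 8.63°  ✓
  (0,3): δ = 37.16°  ·
  (0,4): δ = 80.09°  ·
  (0,5): δ = 110.67°  ·
  (1,2): δ = 112.72°  ·
  (1,3): δ = 66.93°  ·
  (1,4): δ = 24.00°  ✓
  (1,5): δ = 6.58°  ✓
  (2,3): δ = 134.21°  ·
  (2,4): δ = 91.28°  ·
  (2,5): δ = 60.70°  ·
  (3,4): δ = 137.07°  ·
  (3,5): δ = 106.49°  ·
  (4,5): δ = 149.42°  ·
antipodal pairs: 3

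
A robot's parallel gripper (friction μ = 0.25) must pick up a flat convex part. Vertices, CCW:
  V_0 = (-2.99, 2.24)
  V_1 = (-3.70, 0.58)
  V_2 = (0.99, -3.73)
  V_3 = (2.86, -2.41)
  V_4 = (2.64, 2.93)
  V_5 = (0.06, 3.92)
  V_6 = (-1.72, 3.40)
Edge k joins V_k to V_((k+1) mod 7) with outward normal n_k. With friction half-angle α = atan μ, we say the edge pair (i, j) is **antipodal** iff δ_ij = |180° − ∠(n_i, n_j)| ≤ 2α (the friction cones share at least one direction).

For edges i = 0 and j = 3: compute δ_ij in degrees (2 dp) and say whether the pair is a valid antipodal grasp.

α = atan 0.25 = 14.04°;  2α = 28.07°
edge 0: e_0 = (-0.71, -1.66);  n_0 = (-0.9194, +0.3933)
edge 3: e_3 = (-0.22, +5.34);  n_3 = (+0.9992, +0.0412)
∠(n_0, n_3) = 154.48°
δ = |180° − 154.48°| = 25.52°
25.52° ≤ 2α = 28.07°  →  valid

δ = 25.52°, valid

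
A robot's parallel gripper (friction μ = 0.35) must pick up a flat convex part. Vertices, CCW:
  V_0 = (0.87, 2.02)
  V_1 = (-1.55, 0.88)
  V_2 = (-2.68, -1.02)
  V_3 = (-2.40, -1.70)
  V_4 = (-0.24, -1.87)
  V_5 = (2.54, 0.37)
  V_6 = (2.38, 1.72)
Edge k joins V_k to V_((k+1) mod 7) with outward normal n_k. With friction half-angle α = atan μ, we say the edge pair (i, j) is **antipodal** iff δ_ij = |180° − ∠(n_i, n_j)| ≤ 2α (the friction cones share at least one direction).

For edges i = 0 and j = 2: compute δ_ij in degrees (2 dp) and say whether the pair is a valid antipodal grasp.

δ = 92.84°, invalid

α = atan 0.35 = 19.29°;  2α = 38.58°
edge 0: e_0 = (-2.42, -1.14);  n_0 = (-0.4262, +0.9046)
edge 2: e_2 = (+0.28, -0.68);  n_2 = (-0.9247, -0.3807)
∠(n_0, n_2) = 87.16°
δ = |180° − 87.16°| = 92.84°
92.84° > 2α = 38.58°  →  invalid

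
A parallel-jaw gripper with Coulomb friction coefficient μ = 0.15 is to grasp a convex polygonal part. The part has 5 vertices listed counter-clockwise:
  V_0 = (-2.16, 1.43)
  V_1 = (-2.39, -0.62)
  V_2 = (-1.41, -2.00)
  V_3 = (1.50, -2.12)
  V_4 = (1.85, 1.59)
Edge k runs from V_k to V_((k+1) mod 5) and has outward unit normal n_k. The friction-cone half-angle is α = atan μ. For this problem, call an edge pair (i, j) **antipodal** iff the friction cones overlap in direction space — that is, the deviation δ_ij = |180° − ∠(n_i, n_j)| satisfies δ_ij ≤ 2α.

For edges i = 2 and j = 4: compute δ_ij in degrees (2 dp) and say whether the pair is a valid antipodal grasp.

δ = 4.65°, valid

α = atan 0.15 = 8.53°;  2α = 17.06°
edge 2: e_2 = (+2.91, -0.12);  n_2 = (-0.0412, -0.9992)
edge 4: e_4 = (-4.01, -0.16);  n_4 = (-0.0399, +0.9992)
∠(n_2, n_4) = 175.35°
δ = |180° − 175.35°| = 4.65°
4.65° ≤ 2α = 17.06°  →  valid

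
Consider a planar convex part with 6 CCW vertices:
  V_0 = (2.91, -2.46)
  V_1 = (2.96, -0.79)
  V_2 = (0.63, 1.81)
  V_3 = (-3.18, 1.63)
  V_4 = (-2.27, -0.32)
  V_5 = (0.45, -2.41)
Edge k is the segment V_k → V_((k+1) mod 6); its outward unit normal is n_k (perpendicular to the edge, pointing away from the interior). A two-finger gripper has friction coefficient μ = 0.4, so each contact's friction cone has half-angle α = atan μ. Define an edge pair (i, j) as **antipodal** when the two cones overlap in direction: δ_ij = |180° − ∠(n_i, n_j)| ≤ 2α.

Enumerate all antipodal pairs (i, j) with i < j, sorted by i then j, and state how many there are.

α = atan 0.4 = 21.80°;  2α = 43.60°
n_0 = (+0.9996, -0.0299)
n_1 = (+0.7447, +0.6674)
n_2 = (-0.0472, +0.9989)
n_3 = (-0.9062, -0.4229)
n_4 = (-0.6093, -0.7929)
n_5 = (-0.0203, -0.9998)
  (0,1): δ = 136.42°  ·
  (0,2): δ = 85.58°  ·
  (0,3): δ = 26.73°  ✓
  (0,4): δ = 54.18°  ·
  (0,5): δ = 90.55°  ·
  (1,2): δ = 129.16°  ·
  (1,3): δ = 16.85°  ✓
  (1,4): δ = 10.60°  ✓
  (1,5): δ = 46.97°  ·
  (2,3): δ = 67.69°  ·
  (2,4): δ = 40.24°  ✓
  (2,5): δ = 3.87°  ✓
  (3,4): δ = 152.55°  ·
  (3,5): δ = 116.18°  ·
  (4,5): δ = 143.63°  ·
antipodal pairs: 5

count = 5; pairs: (0,3), (1,3), (1,4), (2,4), (2,5)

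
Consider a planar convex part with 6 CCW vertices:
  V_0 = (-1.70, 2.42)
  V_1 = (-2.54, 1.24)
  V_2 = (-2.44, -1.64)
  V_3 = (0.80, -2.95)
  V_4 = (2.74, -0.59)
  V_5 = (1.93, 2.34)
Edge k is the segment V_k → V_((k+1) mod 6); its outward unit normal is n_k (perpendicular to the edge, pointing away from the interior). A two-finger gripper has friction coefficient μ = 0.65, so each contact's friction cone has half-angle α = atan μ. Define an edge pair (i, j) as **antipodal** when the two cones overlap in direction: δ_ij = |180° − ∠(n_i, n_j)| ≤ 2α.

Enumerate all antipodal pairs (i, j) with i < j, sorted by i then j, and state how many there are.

α = atan 0.65 = 33.02°;  2α = 66.05°
n_0 = (-0.8147, +0.5799)
n_1 = (-0.9994, -0.0347)
n_2 = (-0.3748, -0.9271)
n_3 = (+0.7725, -0.6350)
n_4 = (+0.9638, +0.2665)
n_5 = (+0.0220, +0.9998)
  (0,1): δ = 142.57°  ·
  (0,2): δ = 76.57°  ·
  (0,3): δ = 3.98°  ✓
  (0,4): δ = 50.90°  ✓
  (0,5): δ = 124.18°  ·
  (1,2): δ = 114.00°  ·
  (1,3): δ = 41.41°  ✓
  (1,4): δ = 13.46°  ✓
  (1,5): δ = 86.75°  ·
  (2,3): δ = 107.41°  ·
  (2,4): δ = 52.53°  ✓
  (2,5): δ = 20.75°  ✓
  (3,4): δ = 125.13°  ·
  (3,5): δ = 51.84°  ✓
  (4,5): δ = 106.72°  ·
antipodal pairs: 7

count = 7; pairs: (0,3), (0,4), (1,3), (1,4), (2,4), (2,5), (3,5)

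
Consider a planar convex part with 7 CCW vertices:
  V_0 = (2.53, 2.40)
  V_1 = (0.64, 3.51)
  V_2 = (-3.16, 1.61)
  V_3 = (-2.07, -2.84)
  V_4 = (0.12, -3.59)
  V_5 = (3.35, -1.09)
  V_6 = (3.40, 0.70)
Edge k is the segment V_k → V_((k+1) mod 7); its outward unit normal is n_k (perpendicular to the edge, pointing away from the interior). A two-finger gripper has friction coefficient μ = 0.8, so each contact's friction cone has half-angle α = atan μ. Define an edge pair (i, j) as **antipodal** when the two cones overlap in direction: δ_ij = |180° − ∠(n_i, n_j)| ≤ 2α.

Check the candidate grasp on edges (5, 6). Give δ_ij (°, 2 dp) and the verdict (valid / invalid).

δ = 151.30°, invalid

α = atan 0.8 = 38.66°;  2α = 77.32°
edge 5: e_5 = (+0.05, +1.79);  n_5 = (+0.9996, -0.0279)
edge 6: e_6 = (-0.87, +1.70);  n_6 = (+0.8902, +0.4556)
∠(n_5, n_6) = 28.70°
δ = |180° − 28.70°| = 151.30°
151.30° > 2α = 77.32°  →  invalid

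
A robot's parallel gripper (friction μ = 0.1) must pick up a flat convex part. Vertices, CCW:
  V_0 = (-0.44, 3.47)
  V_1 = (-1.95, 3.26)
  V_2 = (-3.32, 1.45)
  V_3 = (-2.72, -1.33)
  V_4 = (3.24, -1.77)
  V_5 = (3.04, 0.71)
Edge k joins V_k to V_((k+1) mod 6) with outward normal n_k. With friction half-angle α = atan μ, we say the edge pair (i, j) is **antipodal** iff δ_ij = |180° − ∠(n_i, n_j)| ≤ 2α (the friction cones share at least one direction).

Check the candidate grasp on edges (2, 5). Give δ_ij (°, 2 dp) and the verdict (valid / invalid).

δ = 39.40°, invalid

α = atan 0.1 = 5.71°;  2α = 11.42°
edge 2: e_2 = (+0.60, -2.78);  n_2 = (-0.9775, -0.2110)
edge 5: e_5 = (-3.48, +2.76);  n_5 = (+0.6214, +0.7835)
∠(n_2, n_5) = 140.60°
δ = |180° − 140.60°| = 39.40°
39.40° > 2α = 11.42°  →  invalid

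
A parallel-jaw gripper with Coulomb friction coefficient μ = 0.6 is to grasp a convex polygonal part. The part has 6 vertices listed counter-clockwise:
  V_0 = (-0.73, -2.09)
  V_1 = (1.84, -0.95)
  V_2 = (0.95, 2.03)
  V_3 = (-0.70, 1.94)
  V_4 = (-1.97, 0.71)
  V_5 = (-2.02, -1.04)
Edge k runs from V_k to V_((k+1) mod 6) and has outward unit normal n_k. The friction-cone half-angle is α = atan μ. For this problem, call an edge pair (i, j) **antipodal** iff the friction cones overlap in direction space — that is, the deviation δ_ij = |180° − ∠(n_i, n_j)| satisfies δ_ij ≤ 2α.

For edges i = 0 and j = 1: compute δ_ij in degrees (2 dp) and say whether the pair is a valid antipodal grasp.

α = atan 0.6 = 30.96°;  2α = 61.93°
edge 0: e_0 = (+2.57, +1.14);  n_0 = (+0.4055, -0.9141)
edge 1: e_1 = (-0.89, +2.98);  n_1 = (+0.9582, +0.2862)
∠(n_0, n_1) = 82.71°
δ = |180° − 82.71°| = 97.29°
97.29° > 2α = 61.93°  →  invalid

δ = 97.29°, invalid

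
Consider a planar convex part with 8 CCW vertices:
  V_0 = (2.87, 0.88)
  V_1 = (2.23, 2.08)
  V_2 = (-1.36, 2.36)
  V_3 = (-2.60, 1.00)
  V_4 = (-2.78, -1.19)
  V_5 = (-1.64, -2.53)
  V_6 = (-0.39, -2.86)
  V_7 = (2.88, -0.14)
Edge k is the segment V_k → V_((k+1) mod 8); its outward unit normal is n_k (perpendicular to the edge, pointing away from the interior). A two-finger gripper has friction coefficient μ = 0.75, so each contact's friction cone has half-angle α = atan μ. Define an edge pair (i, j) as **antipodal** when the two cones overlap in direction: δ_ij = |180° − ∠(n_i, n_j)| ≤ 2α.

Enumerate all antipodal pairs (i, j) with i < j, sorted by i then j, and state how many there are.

α = atan 0.75 = 36.87°;  2α = 73.74°
n_0 = (+0.8824, +0.4706)
n_1 = (+0.0778, +0.9970)
n_2 = (-0.7390, +0.6738)
n_3 = (-0.9966, +0.0819)
n_4 = (-0.7617, -0.6480)
n_5 = (-0.2553, -0.9669)
n_6 = (+0.6395, -0.7688)
n_7 = (+1.0000, +0.0098)
  (0,1): δ = 122.53°  ·
  (0,2): δ = 70.43°  ✓
  (0,3): δ = 32.77°  ✓
  (0,4): δ = 12.32°  ✓
  (0,5): δ = 47.14°  ✓
  (0,6): δ = 101.68°  ·
  (0,7): δ = 152.49°  ·
  (1,2): δ = 127.90°  ·
  (1,3): δ = 90.24°  ·
  (1,4): δ = 45.15°  ✓
  (1,5): δ = 10.33°  ✓
  (1,6): δ = 44.21°  ✓
  (1,7): δ = 95.02°  ·
  (2,3): δ = 142.34°  ·
  (2,4): δ = 97.25°  ·
  (2,5): δ = 62.43°  ✓
  (2,6): δ = 7.89°  ✓
  (2,7): δ = 42.92°  ✓
  (3,4): δ = 134.91°  ·
  (3,5): δ = 100.09°  ·
  (3,6): δ = 45.55°  ✓
  (3,7): δ = 5.26°  ✓
  (4,5): δ = 145.18°  ·
  (4,6): δ = 90.64°  ·
  (4,7): δ = 39.83°  ✓
  (5,6): δ = 125.46°  ·
  (5,7): δ = 74.65°  ·
  (6,7): δ = 129.19°  ·
antipodal pairs: 13

count = 13; pairs: (0,2), (0,3), (0,4), (0,5), (1,4), (1,5), (1,6), (2,5), (2,6), (2,7), (3,6), (3,7), (4,7)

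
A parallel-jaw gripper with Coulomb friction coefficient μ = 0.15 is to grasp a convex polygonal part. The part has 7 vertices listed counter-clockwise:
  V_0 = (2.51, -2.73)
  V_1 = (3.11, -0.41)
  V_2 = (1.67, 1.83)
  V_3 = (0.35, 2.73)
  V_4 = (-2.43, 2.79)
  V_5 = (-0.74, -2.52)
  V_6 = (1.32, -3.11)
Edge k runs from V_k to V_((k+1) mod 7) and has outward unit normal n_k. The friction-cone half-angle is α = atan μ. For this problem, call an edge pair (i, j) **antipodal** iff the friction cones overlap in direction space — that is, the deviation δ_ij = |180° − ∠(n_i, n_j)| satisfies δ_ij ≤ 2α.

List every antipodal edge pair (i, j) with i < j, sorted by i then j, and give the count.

α = atan 0.15 = 8.53°;  2α = 17.06°
n_0 = (+0.9681, -0.2504)
n_1 = (+0.8412, +0.5408)
n_2 = (+0.5633, +0.8262)
n_3 = (+0.0216, +0.9998)
n_4 = (-0.9529, -0.3033)
n_5 = (-0.2753, -0.9613)
n_6 = (+0.3042, -0.9526)
  (0,1): δ = 132.76°  ·
  (0,2): δ = 109.79°  ·
  (0,3): δ = 76.74°  ·
  (0,4): δ = 32.15°  ·
  (0,5): δ = 88.52°  ·
  (0,6): δ = 122.21°  ·
  (1,2): δ = 157.02°  ·
  (1,3): δ = 123.97°  ·
  (1,4): δ = 15.08°  ✓
  (1,5): δ = 41.28°  ·
  (1,6): δ = 74.97°  ·
  (2,3): δ = 146.95°  ·
  (2,4): δ = 38.06°  ·
  (2,5): δ = 18.30°  ·
  (2,6): δ = 52.00°  ·
  (3,4): δ = 71.11°  ·
  (3,5): δ = 14.75°  ✓
  (3,6): δ = 18.95°  ·
  (4,5): δ = 123.64°  ·
  (4,6): δ = 89.94°  ·
  (5,6): δ = 146.31°  ·
antipodal pairs: 2

count = 2; pairs: (1,4), (3,5)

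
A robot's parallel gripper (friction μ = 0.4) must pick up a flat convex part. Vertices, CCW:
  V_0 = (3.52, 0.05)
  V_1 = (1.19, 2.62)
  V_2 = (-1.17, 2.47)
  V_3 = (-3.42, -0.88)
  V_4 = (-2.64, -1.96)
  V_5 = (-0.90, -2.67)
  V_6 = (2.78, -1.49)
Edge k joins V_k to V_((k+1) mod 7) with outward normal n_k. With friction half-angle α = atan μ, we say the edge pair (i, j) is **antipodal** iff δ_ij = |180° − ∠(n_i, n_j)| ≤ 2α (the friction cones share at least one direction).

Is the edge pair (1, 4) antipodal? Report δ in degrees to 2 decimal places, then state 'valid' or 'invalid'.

δ = 25.83°, valid

α = atan 0.4 = 21.80°;  2α = 43.60°
edge 1: e_1 = (-2.36, -0.15);  n_1 = (-0.0634, +0.9980)
edge 4: e_4 = (+1.74, -0.71);  n_4 = (-0.3778, -0.9259)
∠(n_1, n_4) = 154.17°
δ = |180° − 154.17°| = 25.83°
25.83° ≤ 2α = 43.60°  →  valid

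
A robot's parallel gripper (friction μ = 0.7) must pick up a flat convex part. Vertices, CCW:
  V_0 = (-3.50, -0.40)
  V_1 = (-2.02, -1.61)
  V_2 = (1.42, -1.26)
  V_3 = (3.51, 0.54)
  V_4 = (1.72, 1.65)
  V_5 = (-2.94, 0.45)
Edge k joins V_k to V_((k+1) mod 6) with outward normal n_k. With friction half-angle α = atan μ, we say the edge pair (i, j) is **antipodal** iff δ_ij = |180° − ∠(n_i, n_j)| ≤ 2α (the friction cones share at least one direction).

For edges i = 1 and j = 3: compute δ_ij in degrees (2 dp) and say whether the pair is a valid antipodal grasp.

α = atan 0.7 = 34.99°;  2α = 69.98°
edge 1: e_1 = (+3.44, +0.35);  n_1 = (+0.1012, -0.9949)
edge 3: e_3 = (-1.79, +1.11);  n_3 = (+0.5270, +0.8499)
∠(n_1, n_3) = 142.39°
δ = |180° − 142.39°| = 37.61°
37.61° ≤ 2α = 69.98°  →  valid

δ = 37.61°, valid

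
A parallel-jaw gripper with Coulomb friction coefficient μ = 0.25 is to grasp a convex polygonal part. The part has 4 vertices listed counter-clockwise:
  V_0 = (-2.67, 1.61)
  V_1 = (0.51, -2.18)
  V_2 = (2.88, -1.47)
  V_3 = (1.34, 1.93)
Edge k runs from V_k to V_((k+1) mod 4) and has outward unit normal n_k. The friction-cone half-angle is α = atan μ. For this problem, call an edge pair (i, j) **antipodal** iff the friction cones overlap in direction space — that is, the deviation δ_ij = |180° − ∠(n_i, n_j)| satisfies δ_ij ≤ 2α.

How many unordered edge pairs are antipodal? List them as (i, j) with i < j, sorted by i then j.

count = 2; pairs: (0,2), (1,3)

α = atan 0.25 = 14.04°;  2α = 28.07°
n_0 = (-0.7661, -0.6428)
n_1 = (+0.2870, -0.9579)
n_2 = (+0.9109, +0.4126)
n_3 = (-0.0795, +0.9968)
  (0,1): δ = 113.32°  ·
  (0,2): δ = 15.63°  ✓
  (0,3): δ = 54.56°  ·
  (1,2): δ = 82.31°  ·
  (1,3): δ = 12.11°  ✓
  (2,3): δ = 109.81°  ·
antipodal pairs: 2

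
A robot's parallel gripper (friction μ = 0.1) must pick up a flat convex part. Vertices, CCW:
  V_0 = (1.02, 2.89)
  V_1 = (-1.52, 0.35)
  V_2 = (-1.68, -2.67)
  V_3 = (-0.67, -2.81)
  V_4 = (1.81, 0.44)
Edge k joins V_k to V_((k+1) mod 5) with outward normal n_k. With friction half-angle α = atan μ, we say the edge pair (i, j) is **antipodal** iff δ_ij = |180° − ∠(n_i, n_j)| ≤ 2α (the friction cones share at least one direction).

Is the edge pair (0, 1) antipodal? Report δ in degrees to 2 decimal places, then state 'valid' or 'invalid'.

α = atan 0.1 = 5.71°;  2α = 11.42°
edge 0: e_0 = (-2.54, -2.54);  n_0 = (-0.7071, +0.7071)
edge 1: e_1 = (-0.16, -3.02);  n_1 = (-0.9986, +0.0529)
∠(n_0, n_1) = 41.97°
δ = |180° − 41.97°| = 138.03°
138.03° > 2α = 11.42°  →  invalid

δ = 138.03°, invalid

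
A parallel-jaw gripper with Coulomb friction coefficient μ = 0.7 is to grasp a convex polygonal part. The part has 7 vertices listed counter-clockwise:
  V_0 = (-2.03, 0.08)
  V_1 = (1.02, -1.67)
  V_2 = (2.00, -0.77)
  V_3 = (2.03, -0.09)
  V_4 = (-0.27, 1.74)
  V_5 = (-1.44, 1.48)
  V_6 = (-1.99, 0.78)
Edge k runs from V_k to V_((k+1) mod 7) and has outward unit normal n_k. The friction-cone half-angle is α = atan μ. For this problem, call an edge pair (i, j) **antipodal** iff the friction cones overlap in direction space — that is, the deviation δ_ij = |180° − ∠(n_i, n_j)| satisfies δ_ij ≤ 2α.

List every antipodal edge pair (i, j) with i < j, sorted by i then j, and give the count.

count = 9; pairs: (0,2), (0,3), (0,4), (1,4), (1,5), (1,6), (2,5), (2,6), (3,6)

α = atan 0.7 = 34.99°;  2α = 69.98°
n_0 = (-0.4977, -0.8674)
n_1 = (+0.6764, -0.7365)
n_2 = (+0.9990, -0.0441)
n_3 = (+0.6226, +0.7825)
n_4 = (-0.2169, +0.9762)
n_5 = (-0.7863, +0.6178)
n_6 = (-0.9984, +0.0570)
  (0,1): δ = 107.59°  ·
  (0,2): δ = 62.68°  ✓
  (0,3): δ = 8.66°  ✓
  (0,4): δ = 42.37°  ✓
  (0,5): δ = 81.69°  ·
  (0,6): δ = 116.58°  ·
  (1,2): δ = 135.09°  ·
  (1,3): δ = 81.07°  ·
  (1,4): δ = 30.03°  ✓
  (1,5): δ = 9.28°  ✓
  (1,6): δ = 44.17°  ✓
  (2,3): δ = 125.98°  ·
  (2,4): δ = 74.95°  ·
  (2,5): δ = 35.63°  ✓
  (2,6): δ = 0.74°  ✓
  (3,4): δ = 128.96°  ·
  (3,5): δ = 89.65°  ·
  (3,6): δ = 54.76°  ✓
  (4,5): δ = 140.69°  ·
  (4,6): δ = 105.80°  ·
  (5,6): δ = 145.11°  ·
antipodal pairs: 9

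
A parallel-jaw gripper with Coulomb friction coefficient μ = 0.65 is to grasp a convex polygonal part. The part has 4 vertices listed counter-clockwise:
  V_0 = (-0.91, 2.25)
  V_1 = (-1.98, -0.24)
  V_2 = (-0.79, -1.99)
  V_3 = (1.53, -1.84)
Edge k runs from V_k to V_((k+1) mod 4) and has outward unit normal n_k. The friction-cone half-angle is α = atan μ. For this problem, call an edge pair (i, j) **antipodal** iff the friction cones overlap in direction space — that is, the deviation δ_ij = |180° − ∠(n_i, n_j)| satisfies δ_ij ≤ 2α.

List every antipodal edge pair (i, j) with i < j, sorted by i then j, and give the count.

α = atan 0.65 = 33.02°;  2α = 66.05°
n_0 = (-0.9188, +0.3948)
n_1 = (-0.8269, -0.5623)
n_2 = (+0.0645, -0.9979)
n_3 = (+0.8588, +0.5123)
  (0,1): δ = 122.53°  ·
  (0,2): δ = 63.05°  ✓
  (0,3): δ = 54.07°  ✓
  (1,2): δ = 120.52°  ·
  (1,3): δ = 3.40°  ✓
  (2,3): δ = 62.88°  ✓
antipodal pairs: 4

count = 4; pairs: (0,2), (0,3), (1,3), (2,3)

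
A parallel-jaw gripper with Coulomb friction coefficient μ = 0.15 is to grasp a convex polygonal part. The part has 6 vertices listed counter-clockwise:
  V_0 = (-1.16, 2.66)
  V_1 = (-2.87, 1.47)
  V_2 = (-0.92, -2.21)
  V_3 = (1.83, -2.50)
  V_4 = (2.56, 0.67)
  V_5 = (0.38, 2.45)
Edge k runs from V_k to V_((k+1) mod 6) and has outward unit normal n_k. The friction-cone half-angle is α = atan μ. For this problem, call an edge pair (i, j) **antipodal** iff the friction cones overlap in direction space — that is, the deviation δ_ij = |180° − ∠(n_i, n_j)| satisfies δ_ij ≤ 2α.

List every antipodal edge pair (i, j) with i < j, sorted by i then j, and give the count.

count = 1; pairs: (2,5)

α = atan 0.15 = 8.53°;  2α = 17.06°
n_0 = (-0.5712, +0.8208)
n_1 = (-0.8836, -0.4682)
n_2 = (-0.1049, -0.9945)
n_3 = (+0.9745, -0.2244)
n_4 = (+0.6325, +0.7746)
n_5 = (+0.1351, +0.9908)
  (0,1): δ = 96.92°  ·
  (0,2): δ = 40.85°  ·
  (0,3): δ = 42.20°  ·
  (0,4): δ = 105.93°  ·
  (0,5): δ = 137.40°  ·
  (1,2): δ = 123.94°  ·
  (1,3): δ = 40.89°  ·
  (1,4): δ = 22.85°  ·
  (1,5): δ = 54.32°  ·
  (2,3): δ = 96.95°  ·
  (2,4): δ = 33.21°  ·
  (2,5): δ = 1.75°  ✓
  (3,4): δ = 116.26°  ·
  (3,5): δ = 84.80°  ·
  (4,5): δ = 148.53°  ·
antipodal pairs: 1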